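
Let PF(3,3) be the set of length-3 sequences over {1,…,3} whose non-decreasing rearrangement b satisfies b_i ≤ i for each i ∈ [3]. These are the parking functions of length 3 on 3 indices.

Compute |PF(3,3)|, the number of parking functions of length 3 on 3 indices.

Count = (4−3)·4^(3−1) = 1·16 = 16 [KW]
Check (3,2,1) → sorted (1,2,3): b_i ≤ i ∀i, a PF.

16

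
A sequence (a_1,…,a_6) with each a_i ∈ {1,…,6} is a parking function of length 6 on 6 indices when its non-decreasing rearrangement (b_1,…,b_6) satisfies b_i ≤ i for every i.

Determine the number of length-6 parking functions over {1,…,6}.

#PF = (6+1−6)·(6+1)^{6−1} = 1×16807 = 16807 [KW]
One tuple (1,6,2,5,2,3) → sorted (1,2,2,3,5,6): b_i ≤ i ∀i, a PF.

16807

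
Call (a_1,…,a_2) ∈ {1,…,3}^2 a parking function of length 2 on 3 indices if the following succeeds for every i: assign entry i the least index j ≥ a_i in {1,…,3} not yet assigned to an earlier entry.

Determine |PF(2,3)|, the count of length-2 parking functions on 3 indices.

|PF| = 2·4^1 = 2×4 = 8 [KW]
Example (3,1) → sorted (1,3): b_i ≤ 1+i ∀i, a PF.

8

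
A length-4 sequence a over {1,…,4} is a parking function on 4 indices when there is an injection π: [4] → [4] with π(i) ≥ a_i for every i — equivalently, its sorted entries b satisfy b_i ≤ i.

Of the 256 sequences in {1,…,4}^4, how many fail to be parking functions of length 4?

#PF = (5−4)·5^(4−1) = 1 · 125 = 125 [KW]
E.g. (3,2,2,2) → sorted (2,2,2,3): b_1=2>1, not a PF.
4^4 − 125 = 256 − 125 = 131

131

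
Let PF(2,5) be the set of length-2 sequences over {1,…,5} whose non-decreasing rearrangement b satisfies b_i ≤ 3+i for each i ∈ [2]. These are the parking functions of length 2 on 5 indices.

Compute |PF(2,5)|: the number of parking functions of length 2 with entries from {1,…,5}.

24

|PF(2,5)| = (6−2)·6^(2−1) = 4·6 = 24
Check (2,3) → sorted (2,3): b_i ≤ 3+i ∀i, a PF.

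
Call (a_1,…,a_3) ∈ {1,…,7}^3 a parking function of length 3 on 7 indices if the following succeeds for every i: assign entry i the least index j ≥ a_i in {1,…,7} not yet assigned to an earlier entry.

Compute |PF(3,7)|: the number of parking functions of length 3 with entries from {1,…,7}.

320

Count = (7−3+1)·(7+1)^(3−1) = 5 · 64 = 320 (Konheim–Weiss)
E.g. (7,2,5) → sorted (2,5,7): b_i ≤ 4+i ∀i, a PF.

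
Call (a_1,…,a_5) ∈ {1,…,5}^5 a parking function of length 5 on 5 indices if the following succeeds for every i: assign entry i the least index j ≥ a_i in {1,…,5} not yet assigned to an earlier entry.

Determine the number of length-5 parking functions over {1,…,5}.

1296

#PF = 1·6^4 = 1 · 1296 = 1296 [KW]
Check (3,2,4,1,1) → sorted (1,1,2,3,4): b_i ≤ i ∀i, a PF.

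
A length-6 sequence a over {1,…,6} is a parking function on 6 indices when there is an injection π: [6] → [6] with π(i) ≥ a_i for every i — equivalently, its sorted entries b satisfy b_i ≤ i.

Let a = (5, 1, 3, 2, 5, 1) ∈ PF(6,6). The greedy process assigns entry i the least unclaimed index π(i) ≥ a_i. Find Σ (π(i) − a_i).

4

Σπ(i) = 1+…+6 = 21; Σa = 5+1+3+2+5+1 = 17; disp = 21−17 = 4.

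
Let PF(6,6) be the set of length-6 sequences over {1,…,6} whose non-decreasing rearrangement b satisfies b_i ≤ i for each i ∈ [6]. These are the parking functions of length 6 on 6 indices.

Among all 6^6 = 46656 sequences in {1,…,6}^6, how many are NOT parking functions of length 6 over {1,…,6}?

29849

|PF(6,6)| = (6−6+1)·(6+1)^(6−1) = 1×16807 = 16807
Example (6,2,5,4,2,3) → sorted (2,2,3,4,5,6): b_1=2>1, not a PF.
Total 46656; non-PF = 46656−16807 = 29849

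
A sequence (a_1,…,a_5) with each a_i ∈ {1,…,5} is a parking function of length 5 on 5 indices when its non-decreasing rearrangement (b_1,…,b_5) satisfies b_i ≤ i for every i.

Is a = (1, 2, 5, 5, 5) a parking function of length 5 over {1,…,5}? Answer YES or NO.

Sorted: b = (1, 2, 5, 5, 5).
  b_1=1 ≤ 1
  b_2=2 ≤ 2
  b_3=5 > 3
  fails at i=3 ⇒ NO

NO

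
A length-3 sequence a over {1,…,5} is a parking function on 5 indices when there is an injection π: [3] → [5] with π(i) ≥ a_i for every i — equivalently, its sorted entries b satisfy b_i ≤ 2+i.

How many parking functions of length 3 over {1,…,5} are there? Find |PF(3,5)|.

|PF(3,5)| = (5−3+1)·(5+1)^(3−1) = 3·36 = 108 [KW]
Check (5,1,4) → sorted (1,4,5): b_i ≤ 2+i ∀i, a PF.

108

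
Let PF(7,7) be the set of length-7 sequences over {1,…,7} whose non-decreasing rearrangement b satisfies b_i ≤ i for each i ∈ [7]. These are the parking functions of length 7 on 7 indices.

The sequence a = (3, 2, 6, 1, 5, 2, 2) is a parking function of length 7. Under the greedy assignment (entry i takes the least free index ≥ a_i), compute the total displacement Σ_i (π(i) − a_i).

Σπ = 28 ({1..7} each once); Σa = 3+2+6+1+5+2+2 = 21; disp = 28−21 = 7.

7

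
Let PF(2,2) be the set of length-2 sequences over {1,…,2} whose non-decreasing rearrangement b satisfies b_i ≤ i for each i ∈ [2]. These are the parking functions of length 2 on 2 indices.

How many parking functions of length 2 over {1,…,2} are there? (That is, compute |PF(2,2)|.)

3

Count = 1·3^1 = 1 · 3 = 3 (Konheim–Weiss)
Example (2,1) → sorted (1,2): b_i ≤ i ∀i, a PF.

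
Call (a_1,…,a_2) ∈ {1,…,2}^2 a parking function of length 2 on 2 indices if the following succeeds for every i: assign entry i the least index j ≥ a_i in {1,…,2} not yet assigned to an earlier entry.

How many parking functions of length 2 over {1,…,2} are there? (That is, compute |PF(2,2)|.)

3

Count = (2−2+1)·(2+1)^(2−1) = 1·3 = 3 [KW]
E.g. (1,2) → sorted (1,2): b_i ≤ i ∀i, a PF.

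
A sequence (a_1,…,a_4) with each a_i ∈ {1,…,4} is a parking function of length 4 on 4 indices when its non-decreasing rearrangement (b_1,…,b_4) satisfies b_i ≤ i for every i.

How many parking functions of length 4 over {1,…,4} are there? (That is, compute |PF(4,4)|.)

125

|PF| = (5−4)·5^(4−1) = 1×125 = 125 (Konheim–Weiss)
E.g. (1,2,4,3) → sorted (1,2,3,4): b_i ≤ i ∀i, a PF.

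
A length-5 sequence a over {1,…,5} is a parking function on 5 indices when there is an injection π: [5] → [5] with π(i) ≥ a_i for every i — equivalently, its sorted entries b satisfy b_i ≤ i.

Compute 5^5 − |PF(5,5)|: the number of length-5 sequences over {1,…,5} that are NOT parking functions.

#PF = (5−5+1)·(5+1)^(5−1) = 1×1296 = 1296 (Pollak)
E.g. (5,4,4,5,2) → sorted (2,4,4,5,5): b_1=2>1, not a PF.
So 3125 − 1296 = 1829 fail.

1829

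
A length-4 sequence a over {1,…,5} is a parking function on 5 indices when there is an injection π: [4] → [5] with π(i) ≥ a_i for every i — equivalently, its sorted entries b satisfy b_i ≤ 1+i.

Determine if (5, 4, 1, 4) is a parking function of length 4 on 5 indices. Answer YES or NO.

Order a: b = (1, 4, 4, 5).
  b_1=1 ≤ 2
  b_2=4 > 3
  fails at i=2 ⇒ NO

NO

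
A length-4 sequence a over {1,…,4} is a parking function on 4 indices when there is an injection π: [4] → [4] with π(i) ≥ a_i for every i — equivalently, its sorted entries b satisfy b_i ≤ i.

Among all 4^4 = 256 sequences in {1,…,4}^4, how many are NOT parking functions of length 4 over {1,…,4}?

131

|PF| = (5−4)·5^(4−1) = 1×125 = 125 [KW]
E.g. (3,4,3,2) → sorted (2,3,3,4): b_1=2>1, not a PF.
So 256 − 125 = 131 fail.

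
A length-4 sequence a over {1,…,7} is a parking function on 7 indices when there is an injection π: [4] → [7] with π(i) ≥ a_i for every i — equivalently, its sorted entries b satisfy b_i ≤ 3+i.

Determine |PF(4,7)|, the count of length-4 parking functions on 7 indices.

2048

#PF = (8−4)·8^(4−1) = 4×512 = 2048 [KW]
Check (3,3,6,5) → sorted (3,3,5,6): b_i ≤ 3+i ∀i, a PF.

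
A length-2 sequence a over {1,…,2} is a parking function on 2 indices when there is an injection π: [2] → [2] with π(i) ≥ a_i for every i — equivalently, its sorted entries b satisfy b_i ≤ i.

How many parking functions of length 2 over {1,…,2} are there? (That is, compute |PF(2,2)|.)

3

|PF(2,2)| = (2+1−2)·(2+1)^{2−1} = 1 · 3 = 3 (Pollak)
Check (2,1) → sorted (1,2): b_i ≤ i ∀i, a PF.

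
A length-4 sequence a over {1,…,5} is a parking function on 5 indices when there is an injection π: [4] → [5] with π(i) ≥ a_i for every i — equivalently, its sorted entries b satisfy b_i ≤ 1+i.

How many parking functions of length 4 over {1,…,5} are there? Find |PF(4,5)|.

#PF = (5+1−4)·(5+1)^{4−1} = 2 · 216 = 432
E.g. (1,4,4,2) → sorted (1,2,4,4): b_i ≤ 1+i ∀i, a PF.

432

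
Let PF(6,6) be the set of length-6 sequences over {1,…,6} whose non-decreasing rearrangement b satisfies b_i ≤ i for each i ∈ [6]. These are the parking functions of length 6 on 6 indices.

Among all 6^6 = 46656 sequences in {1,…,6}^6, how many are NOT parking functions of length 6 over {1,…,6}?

|PF(6,6)| = (6−6+1)·(6+1)^(6−1) = 1×16807 = 16807 (Pollak)
Example (1,5,1,6,5,6) → sorted (1,1,5,5,6,6): b_3=5>3, not a PF.
Total 46656; non-PF = 46656−16807 = 29849

29849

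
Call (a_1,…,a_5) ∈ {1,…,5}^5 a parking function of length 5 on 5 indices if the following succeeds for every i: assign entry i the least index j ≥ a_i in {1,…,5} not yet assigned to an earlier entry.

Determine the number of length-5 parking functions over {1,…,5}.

|PF(5,5)| = (5−5+1)·(5+1)^(5−1) = 1 · 1296 = 1296 [KW]
E.g. (2,1,1,3,5) → sorted (1,1,2,3,5): b_i ≤ i ∀i, a PF.

1296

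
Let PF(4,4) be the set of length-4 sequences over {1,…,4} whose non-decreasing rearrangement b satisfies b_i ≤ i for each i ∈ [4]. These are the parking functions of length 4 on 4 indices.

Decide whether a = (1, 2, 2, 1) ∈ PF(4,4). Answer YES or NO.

Rearranged: b = (1, 1, 2, 2).
  b_1=1 ≤ 1
  b_2=1 ≤ 2
  b_3=2 ≤ 3
  b_4=2 ≤ 4
All bounds hold ⇒ YES

YES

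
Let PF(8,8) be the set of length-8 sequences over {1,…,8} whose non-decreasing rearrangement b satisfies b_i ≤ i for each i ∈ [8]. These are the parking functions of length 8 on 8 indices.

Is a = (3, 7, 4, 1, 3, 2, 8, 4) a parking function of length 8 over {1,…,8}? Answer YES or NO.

YES

Sorted: b = (1, 2, 3, 3, 4, 4, 7, 8).
  b_1=1 ≤ 1
  b_2=2 ≤ 2
  b_3=3 ≤ 3
  b_4=3 ≤ 4
  b_5=4 ≤ 5
  b_6=4 ≤ 6
  b_7=7 ≤ 7
  b_8=8 ≤ 8
All bounds hold ⇒ YES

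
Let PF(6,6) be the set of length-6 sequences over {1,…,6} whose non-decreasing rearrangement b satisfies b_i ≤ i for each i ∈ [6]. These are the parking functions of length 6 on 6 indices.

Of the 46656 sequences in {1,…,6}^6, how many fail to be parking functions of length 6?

#PF = 1·7^5 = 1 · 16807 = 16807
Example (1,5,3,1,5,6) → sorted (1,1,3,5,5,6): b_4=5>4, not a PF.
Total 46656; non-PF = 46656−16807 = 29849

29849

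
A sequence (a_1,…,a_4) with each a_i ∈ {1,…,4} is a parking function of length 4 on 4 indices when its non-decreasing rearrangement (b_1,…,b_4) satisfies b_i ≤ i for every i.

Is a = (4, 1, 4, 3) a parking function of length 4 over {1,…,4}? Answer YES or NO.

Sorted: b = (1, 3, 4, 4).
  b_1=1 ≤ 1
  b_2=3 > 2
  fails at i=2 ⇒ NO

NO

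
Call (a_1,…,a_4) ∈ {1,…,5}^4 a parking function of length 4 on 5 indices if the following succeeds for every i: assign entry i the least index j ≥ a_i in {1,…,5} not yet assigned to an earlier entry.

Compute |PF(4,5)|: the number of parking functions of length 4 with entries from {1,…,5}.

432

Count = (5+1−4)·(5+1)^{4−1} = 2×216 = 432 [KW]
Check (1,3,4,5) → sorted (1,3,4,5): b_i ≤ 1+i ∀i, a PF.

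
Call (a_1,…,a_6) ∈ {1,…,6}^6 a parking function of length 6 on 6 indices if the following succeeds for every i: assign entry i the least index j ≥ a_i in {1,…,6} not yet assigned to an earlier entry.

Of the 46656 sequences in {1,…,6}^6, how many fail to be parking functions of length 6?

Count = (7−6)·7^(6−1) = 1 · 16807 = 16807
Example (5,6,4,6,4,6) → sorted (4,4,5,6,6,6): b_1=4>1, not a PF.
Total 46656; non-PF = 46656−16807 = 29849

29849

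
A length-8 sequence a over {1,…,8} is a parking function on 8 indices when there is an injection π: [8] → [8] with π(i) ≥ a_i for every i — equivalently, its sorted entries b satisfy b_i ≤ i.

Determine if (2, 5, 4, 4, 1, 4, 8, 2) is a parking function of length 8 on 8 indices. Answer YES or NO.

YES

Rearranged: b = (1, 2, 2, 4, 4, 4, 5, 8).
  b_1=1 ≤ 1
  b_2=2 ≤ 2
  b_3=2 ≤ 3
  b_4=4 ≤ 4
  b_5=4 ≤ 5
  b_6=4 ≤ 6
  b_7=5 ≤ 7
  b_8=8 ≤ 8
All bounds hold ⇒ YES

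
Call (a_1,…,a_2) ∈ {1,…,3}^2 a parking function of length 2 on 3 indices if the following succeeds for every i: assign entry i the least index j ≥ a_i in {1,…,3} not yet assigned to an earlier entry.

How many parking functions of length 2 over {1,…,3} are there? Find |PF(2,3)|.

|PF(2,3)| = (3+1−2)·(3+1)^{2−1} = 2 · 4 = 8 (Konheim–Weiss)
E.g. (3,1) → sorted (1,3): b_i ≤ 1+i ∀i, a PF.

8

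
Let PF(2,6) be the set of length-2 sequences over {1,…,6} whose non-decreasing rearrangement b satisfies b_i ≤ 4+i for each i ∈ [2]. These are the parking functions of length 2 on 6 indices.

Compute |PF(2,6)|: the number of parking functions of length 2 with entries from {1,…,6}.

35

|PF(2,6)| = (7−2)·7^(2−1) = 5·7 = 35 (Pollak)
Example (6,2) → sorted (2,6): b_i ≤ 4+i ∀i, a PF.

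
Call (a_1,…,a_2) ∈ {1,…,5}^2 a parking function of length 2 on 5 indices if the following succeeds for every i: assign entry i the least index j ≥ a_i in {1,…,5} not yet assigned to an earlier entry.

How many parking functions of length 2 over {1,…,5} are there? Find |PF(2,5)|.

24

|PF| = (6−2)·6^(2−1) = 4×6 = 24 [KW]
Example (5,1) → sorted (1,5): b_i ≤ 3+i ∀i, a PF.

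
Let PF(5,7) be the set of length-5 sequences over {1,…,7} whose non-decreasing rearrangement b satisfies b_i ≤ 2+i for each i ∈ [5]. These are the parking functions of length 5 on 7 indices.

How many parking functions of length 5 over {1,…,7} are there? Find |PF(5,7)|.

|PF(5,7)| = (7+1−5)·(7+1)^{5−1} = 3 · 4096 = 12288
Example (5,1,3,5,2) → sorted (1,2,3,5,5): b_i ≤ 2+i ∀i, a PF.

12288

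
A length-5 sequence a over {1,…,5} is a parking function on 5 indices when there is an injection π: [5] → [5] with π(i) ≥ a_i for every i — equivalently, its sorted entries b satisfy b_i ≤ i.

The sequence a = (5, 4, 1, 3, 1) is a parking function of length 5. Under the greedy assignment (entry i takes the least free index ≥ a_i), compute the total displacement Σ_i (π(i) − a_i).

Σπ = 15 ({1..5} each once); Σa = 5+4+1+3+1 = 14; disp = 15−14 = 1.

1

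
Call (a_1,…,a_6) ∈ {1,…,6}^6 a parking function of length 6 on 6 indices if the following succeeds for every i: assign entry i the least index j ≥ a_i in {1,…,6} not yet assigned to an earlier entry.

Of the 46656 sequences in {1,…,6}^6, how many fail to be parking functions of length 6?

29849

Count = (6+1−6)·(6+1)^{6−1} = 1 · 16807 = 16807 (Pollak)
Example (2,2,4,1,6,6) → sorted (1,2,2,4,6,6): b_5=6>5, not a PF.
6^6 − 16807 = 46656 − 16807 = 29849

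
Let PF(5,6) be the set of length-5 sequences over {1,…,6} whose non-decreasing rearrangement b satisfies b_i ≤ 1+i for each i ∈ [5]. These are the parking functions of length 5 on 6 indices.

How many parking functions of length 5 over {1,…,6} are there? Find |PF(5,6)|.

#PF = 2·7^4 = 2 · 2401 = 4802
Example (6,1,1,5,4) → sorted (1,1,4,5,6): b_i ≤ 1+i ∀i, a PF.

4802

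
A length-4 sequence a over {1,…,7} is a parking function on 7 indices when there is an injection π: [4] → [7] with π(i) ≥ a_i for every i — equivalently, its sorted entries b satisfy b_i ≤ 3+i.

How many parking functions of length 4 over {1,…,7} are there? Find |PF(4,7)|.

Count = (8−4)·8^(4−1) = 4 · 512 = 2048 (Pollak)
Check (4,1,2,2) → sorted (1,2,2,4): b_i ≤ 3+i ∀i, a PF.

2048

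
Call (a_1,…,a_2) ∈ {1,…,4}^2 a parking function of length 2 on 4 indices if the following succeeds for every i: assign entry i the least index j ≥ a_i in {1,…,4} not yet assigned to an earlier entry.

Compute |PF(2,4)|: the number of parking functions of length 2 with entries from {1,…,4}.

|PF(2,4)| = (4+1−2)·(4+1)^{2−1} = 3×5 = 15 (Konheim–Weiss)
Check (3,1) → sorted (1,3): b_i ≤ 2+i ∀i, a PF.

15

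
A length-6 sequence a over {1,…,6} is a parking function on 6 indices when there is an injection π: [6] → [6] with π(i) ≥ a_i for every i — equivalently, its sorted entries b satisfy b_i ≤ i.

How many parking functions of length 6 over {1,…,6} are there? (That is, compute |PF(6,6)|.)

16807

|PF| = (6−6+1)·(6+1)^(6−1) = 1·16807 = 16807 (Pollak)
One tuple (2,1,4,3,1,4) → sorted (1,1,2,3,4,4): b_i ≤ i ∀i, a PF.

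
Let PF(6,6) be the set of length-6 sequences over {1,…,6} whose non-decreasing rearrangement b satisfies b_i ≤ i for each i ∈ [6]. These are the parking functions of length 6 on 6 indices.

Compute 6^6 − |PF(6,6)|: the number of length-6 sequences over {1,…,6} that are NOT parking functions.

29849

#PF = (7−6)·7^(6−1) = 1×16807 = 16807
E.g. (6,1,6,1,6,3) → sorted (1,1,3,6,6,6): b_4=6>4, not a PF.
6^6 − 16807 = 46656 − 16807 = 29849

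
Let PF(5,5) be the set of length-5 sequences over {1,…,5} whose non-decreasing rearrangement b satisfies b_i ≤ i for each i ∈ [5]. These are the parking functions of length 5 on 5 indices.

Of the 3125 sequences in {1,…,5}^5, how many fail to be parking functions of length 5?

1829

|PF(5,5)| = (6−5)·6^(5−1) = 1·1296 = 1296 (Pollak)
E.g. (5,5,5,1,5) → sorted (1,5,5,5,5): b_2=5>2, not a PF.
5^5 − 1296 = 3125 − 1296 = 1829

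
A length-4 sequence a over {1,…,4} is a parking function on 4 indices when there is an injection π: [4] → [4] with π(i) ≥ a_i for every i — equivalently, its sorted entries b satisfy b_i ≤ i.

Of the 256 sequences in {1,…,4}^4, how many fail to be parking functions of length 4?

131

#PF = (4−4+1)·(4+1)^(4−1) = 1×125 = 125
Check (4,4,3,4) → sorted (3,4,4,4): b_1=3>1, not a PF.
Total 256; non-PF = 256−125 = 131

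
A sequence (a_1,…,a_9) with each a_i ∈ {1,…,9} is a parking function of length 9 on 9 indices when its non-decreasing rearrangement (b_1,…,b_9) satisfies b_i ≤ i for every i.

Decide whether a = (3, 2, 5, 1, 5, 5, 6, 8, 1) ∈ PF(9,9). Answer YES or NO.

Order a: b = (1, 1, 2, 3, 5, 5, 5, 6, 8).
  b_1=1 ≤ 1
  b_2=1 ≤ 2
  b_3=2 ≤ 3
  b_4=3 ≤ 4
  b_5=5 ≤ 5
  b_6=5 ≤ 6
  b_7=5 ≤ 7
  b_8=6 ≤ 8
  b_9=8 ≤ 9
All bounds hold ⇒ YES

YES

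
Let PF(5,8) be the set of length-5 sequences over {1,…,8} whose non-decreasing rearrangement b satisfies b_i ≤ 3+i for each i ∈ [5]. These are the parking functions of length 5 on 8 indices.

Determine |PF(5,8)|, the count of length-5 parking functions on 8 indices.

#PF = 4·9^4 = 4·6561 = 26244 (Konheim–Weiss)
Check (8,1,3,5,6) → sorted (1,3,5,6,8): b_i ≤ 3+i ∀i, a PF.

26244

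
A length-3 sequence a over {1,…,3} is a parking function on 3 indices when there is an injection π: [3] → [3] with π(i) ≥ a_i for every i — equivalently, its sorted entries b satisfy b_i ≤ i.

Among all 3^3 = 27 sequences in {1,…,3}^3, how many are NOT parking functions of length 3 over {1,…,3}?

11

|PF(3,3)| = (3+1−3)·(3+1)^{3−1} = 1 · 16 = 16 (Pollak)
One tuple (3,3,3) → sorted (3,3,3): b_1=3>1, not a PF.
3^3 − 16 = 27 − 16 = 11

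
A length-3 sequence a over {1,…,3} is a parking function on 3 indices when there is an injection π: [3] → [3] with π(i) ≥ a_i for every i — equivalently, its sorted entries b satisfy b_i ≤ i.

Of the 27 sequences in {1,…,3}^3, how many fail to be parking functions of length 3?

11

#PF = 1·4^2 = 1·16 = 16 (Konheim–Weiss)
One tuple (2,2,2) → sorted (2,2,2): b_1=2>1, not a PF.
3^3 − 16 = 27 − 16 = 11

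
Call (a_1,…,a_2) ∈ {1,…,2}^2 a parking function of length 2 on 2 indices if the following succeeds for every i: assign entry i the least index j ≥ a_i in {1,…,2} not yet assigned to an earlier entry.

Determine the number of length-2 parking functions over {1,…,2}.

3

|PF(2,2)| = 1·3^1 = 1×3 = 3 (Konheim–Weiss)
Example (1,2) → sorted (1,2): b_i ≤ i ∀i, a PF.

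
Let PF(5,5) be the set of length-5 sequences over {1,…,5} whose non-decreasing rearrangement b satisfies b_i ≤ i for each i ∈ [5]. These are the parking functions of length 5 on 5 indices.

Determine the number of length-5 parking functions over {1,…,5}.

1296

|PF| = 1·6^4 = 1×1296 = 1296 (Pollak)
E.g. (3,1,4,2,1) → sorted (1,1,2,3,4): b_i ≤ i ∀i, a PF.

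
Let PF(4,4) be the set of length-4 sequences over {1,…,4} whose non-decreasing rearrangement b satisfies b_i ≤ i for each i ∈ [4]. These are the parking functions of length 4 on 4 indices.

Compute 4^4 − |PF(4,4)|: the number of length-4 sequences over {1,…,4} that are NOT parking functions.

131

#PF = (5−4)·5^(4−1) = 1·125 = 125
Example (4,3,3,3) → sorted (3,3,3,4): b_1=3>1, not a PF.
So 256 − 125 = 131 fail.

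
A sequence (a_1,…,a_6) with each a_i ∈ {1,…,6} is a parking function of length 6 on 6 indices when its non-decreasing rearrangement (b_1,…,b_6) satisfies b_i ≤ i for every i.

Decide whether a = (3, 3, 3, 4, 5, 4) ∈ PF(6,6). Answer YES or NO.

Rearranged: b = (3, 3, 3, 4, 4, 5).
  b_1=3 > 1
  fails at i=1 ⇒ NO

NO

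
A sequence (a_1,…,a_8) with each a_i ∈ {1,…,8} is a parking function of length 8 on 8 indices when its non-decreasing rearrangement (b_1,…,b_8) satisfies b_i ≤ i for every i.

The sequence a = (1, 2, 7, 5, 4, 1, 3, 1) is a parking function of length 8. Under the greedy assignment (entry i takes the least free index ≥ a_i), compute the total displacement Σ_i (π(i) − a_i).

Σπ = 8·9/2 = 36 (π permutes [8]); Σa = 1+2+7+5+4+1+3+1 = 24; disp = 36−24 = 12.

12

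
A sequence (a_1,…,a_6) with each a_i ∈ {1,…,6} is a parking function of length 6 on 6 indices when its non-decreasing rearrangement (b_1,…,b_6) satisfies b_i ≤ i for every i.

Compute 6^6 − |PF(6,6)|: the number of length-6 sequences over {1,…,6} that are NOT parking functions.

#PF = 1·7^5 = 1 · 16807 = 16807 [KW]
Check (6,1,1,6,3,6) → sorted (1,1,3,6,6,6): b_4=6>4, not a PF.
So 46656 − 16807 = 29849 fail.

29849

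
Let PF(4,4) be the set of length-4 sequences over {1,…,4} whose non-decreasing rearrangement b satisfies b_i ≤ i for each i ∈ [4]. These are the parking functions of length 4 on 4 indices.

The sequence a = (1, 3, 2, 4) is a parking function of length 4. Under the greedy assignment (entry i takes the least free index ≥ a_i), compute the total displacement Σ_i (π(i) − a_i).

0

Σπ(i) = 1+…+4 = 10; Σa = 1+3+2+4 = 10; disp = 10−10 = 0.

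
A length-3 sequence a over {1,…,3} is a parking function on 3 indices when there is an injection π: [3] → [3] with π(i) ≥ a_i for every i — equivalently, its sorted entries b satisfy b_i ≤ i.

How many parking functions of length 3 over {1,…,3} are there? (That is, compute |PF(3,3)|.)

|PF| = (3+1−3)·(3+1)^{3−1} = 1×16 = 16 (Konheim–Weiss)
Check (2,1,2) → sorted (1,2,2): b_i ≤ i ∀i, a PF.

16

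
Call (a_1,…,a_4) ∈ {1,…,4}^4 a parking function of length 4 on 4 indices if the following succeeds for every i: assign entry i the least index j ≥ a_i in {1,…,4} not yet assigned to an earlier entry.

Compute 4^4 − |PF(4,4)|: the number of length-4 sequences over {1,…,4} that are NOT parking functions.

|PF| = (4−4+1)·(4+1)^(4−1) = 1·125 = 125 (Pollak)
Check (3,3,3,1) → sorted (1,3,3,3): b_2=3>2, not a PF.
4^4 − 125 = 256 − 125 = 131

131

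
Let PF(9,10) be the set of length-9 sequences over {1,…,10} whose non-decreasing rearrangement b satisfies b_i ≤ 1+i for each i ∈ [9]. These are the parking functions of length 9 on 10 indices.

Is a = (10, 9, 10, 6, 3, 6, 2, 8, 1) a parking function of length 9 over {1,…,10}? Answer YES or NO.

NO

Rearranged: b = (1, 2, 3, 6, 6, 8, 9, 10, 10).
  b_1=1 ≤ 2
  b_2=2 ≤ 3
  b_3=3 ≤ 4
  b_4=6 > 5
  fails at i=4 ⇒ NO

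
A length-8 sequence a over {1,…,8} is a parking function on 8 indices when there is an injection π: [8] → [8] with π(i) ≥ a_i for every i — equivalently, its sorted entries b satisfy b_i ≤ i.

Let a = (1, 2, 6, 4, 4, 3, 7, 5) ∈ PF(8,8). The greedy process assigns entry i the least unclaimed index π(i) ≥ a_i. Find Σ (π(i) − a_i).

Σπ(i) = 1+…+8 = 36; Σa = 1+2+6+4+4+3+7+5 = 32; disp = 36−32 = 4.

4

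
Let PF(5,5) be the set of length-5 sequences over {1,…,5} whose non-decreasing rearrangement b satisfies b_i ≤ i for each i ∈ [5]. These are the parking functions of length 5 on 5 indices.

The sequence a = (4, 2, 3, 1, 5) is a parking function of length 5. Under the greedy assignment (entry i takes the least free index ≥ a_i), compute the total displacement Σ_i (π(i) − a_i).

0

Σπ = 5·6/2 = 15 (π permutes [5]); Σa = 4+2+3+1+5 = 15; disp = 15−15 = 0.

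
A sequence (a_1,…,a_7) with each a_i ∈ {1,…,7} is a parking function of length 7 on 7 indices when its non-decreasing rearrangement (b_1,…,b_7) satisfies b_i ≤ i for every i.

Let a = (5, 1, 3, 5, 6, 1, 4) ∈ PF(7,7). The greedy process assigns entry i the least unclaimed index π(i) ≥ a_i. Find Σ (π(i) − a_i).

3

Σπ = 28 ({1..7} each once); Σa = 5+1+3+5+6+1+4 = 25; disp = 28−25 = 3.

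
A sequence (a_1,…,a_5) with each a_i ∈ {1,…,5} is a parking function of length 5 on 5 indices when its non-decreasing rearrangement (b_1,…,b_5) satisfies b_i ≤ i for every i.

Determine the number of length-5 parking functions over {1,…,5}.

1296

Count = (6−5)·6^(5−1) = 1·1296 = 1296 (Pollak)
One tuple (4,4,3,1,2) → sorted (1,2,3,4,4): b_i ≤ i ∀i, a PF.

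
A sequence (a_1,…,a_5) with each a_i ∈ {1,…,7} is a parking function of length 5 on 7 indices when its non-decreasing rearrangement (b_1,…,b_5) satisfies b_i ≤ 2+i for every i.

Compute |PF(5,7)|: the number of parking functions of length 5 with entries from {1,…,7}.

Count = 3·8^4 = 3×4096 = 12288 [KW]
Check (3,5,5,1,4) → sorted (1,3,4,5,5): b_i ≤ 2+i ∀i, a PF.

12288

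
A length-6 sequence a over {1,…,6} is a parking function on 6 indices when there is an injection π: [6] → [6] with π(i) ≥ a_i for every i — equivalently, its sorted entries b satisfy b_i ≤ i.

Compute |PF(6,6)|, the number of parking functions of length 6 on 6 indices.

#PF = (6−6+1)·(6+1)^(6−1) = 1×16807 = 16807 (Pollak)
Example (1,4,2,3,1,1) → sorted (1,1,1,2,3,4): b_i ≤ i ∀i, a PF.

16807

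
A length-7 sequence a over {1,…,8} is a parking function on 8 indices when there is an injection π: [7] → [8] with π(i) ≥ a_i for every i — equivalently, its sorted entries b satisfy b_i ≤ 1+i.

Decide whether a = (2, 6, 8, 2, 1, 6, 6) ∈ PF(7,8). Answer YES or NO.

NO

Sorted: b = (1, 2, 2, 6, 6, 6, 8).
  b_1=1 ≤ 2
  b_2=2 ≤ 3
  b_3=2 ≤ 4
  b_4=6 > 5
  fails at i=4 ⇒ NO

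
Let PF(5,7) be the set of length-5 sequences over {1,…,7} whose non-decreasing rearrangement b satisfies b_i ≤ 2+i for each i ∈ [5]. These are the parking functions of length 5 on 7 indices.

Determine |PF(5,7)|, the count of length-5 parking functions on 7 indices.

12288

|PF| = (8−5)·8^(5−1) = 3×4096 = 12288 (Konheim–Weiss)
Check (4,2,1,1,2) → sorted (1,1,2,2,4): b_i ≤ 2+i ∀i, a PF.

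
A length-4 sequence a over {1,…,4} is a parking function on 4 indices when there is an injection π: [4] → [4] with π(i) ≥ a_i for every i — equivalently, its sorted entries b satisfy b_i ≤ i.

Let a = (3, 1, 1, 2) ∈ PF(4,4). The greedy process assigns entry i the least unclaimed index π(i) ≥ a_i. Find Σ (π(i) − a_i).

3

Σπ = 4·5/2 = 10 (π permutes [4]); Σa = 3+1+1+2 = 7; disp = 10−7 = 3.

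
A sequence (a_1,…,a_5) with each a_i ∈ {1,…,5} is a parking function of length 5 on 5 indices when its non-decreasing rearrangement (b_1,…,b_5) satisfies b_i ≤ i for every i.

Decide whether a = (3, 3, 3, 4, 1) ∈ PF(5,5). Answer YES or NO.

Rearranged: b = (1, 3, 3, 3, 4).
  b_1=1 ≤ 1
  b_2=3 > 2
  fails at i=2 ⇒ NO

NO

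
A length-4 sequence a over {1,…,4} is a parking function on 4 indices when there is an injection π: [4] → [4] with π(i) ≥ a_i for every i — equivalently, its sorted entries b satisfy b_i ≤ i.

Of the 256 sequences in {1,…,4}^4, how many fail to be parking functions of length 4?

#PF = (4−4+1)·(4+1)^(4−1) = 1×125 = 125 [KW]
One tuple (3,4,3,4) → sorted (3,3,4,4): b_1=3>1, not a PF.
So 256 − 125 = 131 fail.

131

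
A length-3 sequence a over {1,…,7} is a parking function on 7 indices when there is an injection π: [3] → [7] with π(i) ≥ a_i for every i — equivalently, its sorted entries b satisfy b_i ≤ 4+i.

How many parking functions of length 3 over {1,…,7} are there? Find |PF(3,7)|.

320

#PF = (7−3+1)·(7+1)^(3−1) = 5 · 64 = 320
E.g. (4,2,3) → sorted (2,3,4): b_i ≤ 4+i ∀i, a PF.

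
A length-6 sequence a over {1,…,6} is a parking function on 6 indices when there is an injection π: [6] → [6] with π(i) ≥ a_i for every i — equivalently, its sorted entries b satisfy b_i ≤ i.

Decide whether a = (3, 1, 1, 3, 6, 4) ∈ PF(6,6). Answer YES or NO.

Order a: b = (1, 1, 3, 3, 4, 6).
  b_1=1 ≤ 1
  b_2=1 ≤ 2
  b_3=3 ≤ 3
  b_4=3 ≤ 4
  b_5=4 ≤ 5
  b_6=6 ≤ 6
All bounds hold ⇒ YES

YES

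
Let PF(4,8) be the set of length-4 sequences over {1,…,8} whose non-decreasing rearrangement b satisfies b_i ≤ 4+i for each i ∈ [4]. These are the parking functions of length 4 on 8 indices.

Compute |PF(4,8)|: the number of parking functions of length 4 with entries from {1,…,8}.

|PF(4,8)| = (8+1−4)·(8+1)^{4−1} = 5·729 = 3645 (Konheim–Weiss)
Example (3,3,2,8) → sorted (2,3,3,8): b_i ≤ 4+i ∀i, a PF.

3645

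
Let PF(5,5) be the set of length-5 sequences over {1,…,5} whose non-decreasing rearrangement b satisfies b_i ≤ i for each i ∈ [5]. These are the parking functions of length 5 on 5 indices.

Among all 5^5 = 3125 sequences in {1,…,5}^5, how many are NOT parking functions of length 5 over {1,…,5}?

1829

Count = (5+1−5)·(5+1)^{5−1} = 1 · 1296 = 1296 [KW]
Check (4,5,2,5,5) → sorted (2,4,5,5,5): b_1=2>1, not a PF.
Total 3125; non-PF = 3125−1296 = 1829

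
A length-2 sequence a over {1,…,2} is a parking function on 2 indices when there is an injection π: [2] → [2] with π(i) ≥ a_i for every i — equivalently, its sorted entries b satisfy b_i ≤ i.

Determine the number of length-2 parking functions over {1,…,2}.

#PF = (3−2)·3^(2−1) = 1·3 = 3
One tuple (2,1) → sorted (1,2): b_i ≤ i ∀i, a PF.

3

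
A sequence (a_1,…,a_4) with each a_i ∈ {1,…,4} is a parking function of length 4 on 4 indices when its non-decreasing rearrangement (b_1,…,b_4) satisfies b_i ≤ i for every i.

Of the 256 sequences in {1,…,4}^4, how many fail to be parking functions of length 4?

#PF = (4+1−4)·(4+1)^{4−1} = 1 · 125 = 125 (Pollak)
One tuple (2,3,4,4) → sorted (2,3,4,4): b_1=2>1, not a PF.
Total 256; non-PF = 256−125 = 131

131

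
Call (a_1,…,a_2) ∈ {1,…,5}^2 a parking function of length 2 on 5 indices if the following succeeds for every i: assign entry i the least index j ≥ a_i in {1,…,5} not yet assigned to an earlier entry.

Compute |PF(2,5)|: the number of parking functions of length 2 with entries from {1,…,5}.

24

|PF| = (5−2+1)·(5+1)^(2−1) = 4×6 = 24
Example (2,5) → sorted (2,5): b_i ≤ 3+i ∀i, a PF.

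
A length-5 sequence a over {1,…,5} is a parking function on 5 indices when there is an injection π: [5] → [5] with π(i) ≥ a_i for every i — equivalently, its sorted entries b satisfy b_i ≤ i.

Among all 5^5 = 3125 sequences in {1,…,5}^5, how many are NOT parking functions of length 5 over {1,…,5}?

|PF(5,5)| = (6−5)·6^(5−1) = 1×1296 = 1296 [KW]
E.g. (5,3,4,4,4) → sorted (3,4,4,4,5): b_1=3>1, not a PF.
5^5 − 1296 = 3125 − 1296 = 1829

1829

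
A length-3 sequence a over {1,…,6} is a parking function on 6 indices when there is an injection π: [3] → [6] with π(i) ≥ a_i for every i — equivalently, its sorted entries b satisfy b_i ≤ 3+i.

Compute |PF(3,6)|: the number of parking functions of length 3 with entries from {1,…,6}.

Count = (6+1−3)·(6+1)^{3−1} = 4·49 = 196 [KW]
E.g. (1,4,5) → sorted (1,4,5): b_i ≤ 3+i ∀i, a PF.

196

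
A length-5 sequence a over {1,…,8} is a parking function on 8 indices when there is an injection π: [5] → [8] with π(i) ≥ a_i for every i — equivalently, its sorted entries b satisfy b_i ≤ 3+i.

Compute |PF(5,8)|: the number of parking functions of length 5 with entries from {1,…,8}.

#PF = (8+1−5)·(8+1)^{5−1} = 4×6561 = 26244 [KW]
One tuple (4,1,2,3,6) → sorted (1,2,3,4,6): b_i ≤ 3+i ∀i, a PF.

26244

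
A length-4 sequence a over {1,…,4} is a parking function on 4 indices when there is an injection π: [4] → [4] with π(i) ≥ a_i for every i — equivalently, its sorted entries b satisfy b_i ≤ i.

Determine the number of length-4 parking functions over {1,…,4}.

125

#PF = 1·5^3 = 1×125 = 125 (Pollak)
One tuple (4,2,2,1) → sorted (1,2,2,4): b_i ≤ i ∀i, a PF.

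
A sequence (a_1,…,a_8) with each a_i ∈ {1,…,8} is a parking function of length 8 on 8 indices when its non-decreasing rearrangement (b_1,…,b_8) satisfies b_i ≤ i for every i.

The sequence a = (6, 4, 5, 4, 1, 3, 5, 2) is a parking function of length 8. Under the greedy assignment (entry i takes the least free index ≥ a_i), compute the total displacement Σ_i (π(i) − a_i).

6

Σπ = 8·9/2 = 36 (π permutes [8]); Σa = 6+4+5+4+1+3+5+2 = 30; disp = 36−30 = 6.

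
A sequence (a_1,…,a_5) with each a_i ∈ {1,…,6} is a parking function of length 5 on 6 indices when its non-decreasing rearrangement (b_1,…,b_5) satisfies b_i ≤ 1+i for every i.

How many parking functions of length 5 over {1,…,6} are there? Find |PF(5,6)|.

4802

Count = (6−5+1)·(6+1)^(5−1) = 2·2401 = 4802 [KW]
Example (6,4,2,5,3) → sorted (2,3,4,5,6): b_i ≤ 1+i ∀i, a PF.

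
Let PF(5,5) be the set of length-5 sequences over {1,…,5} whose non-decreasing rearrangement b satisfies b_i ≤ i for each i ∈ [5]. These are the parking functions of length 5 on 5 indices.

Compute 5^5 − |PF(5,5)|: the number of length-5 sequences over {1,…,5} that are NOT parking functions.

|PF(5,5)| = (5+1−5)·(5+1)^{5−1} = 1·1296 = 1296 [KW]
Example (5,4,4,3,4) → sorted (3,4,4,4,5): b_1=3>1, not a PF.
5^5 − 1296 = 3125 − 1296 = 1829

1829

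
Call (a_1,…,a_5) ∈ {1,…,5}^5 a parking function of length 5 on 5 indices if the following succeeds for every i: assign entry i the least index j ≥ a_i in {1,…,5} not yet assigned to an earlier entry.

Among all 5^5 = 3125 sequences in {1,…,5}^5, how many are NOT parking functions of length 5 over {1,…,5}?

|PF(5,5)| = 1·6^4 = 1 · 1296 = 1296
Example (2,1,5,1,5) → sorted (1,1,2,5,5): b_4=5>4, not a PF.
Total 3125; non-PF = 3125−1296 = 1829

1829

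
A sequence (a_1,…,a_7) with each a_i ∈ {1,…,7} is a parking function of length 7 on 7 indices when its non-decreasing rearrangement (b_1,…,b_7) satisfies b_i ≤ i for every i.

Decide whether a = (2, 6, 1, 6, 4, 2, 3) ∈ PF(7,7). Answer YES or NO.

Rearranged: b = (1, 2, 2, 3, 4, 6, 6).
  b_1=1 ≤ 1
  b_2=2 ≤ 2
  b_3=2 ≤ 3
  b_4=3 ≤ 4
  b_5=4 ≤ 5
  b_6=6 ≤ 6
  b_7=6 ≤ 7
All bounds hold ⇒ YES

YES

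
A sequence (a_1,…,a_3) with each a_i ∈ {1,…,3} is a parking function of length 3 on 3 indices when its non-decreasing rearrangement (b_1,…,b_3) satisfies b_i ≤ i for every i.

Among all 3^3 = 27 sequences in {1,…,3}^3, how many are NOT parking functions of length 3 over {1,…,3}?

|PF(3,3)| = (3+1−3)·(3+1)^{3−1} = 1×16 = 16 (Konheim–Weiss)
One tuple (3,3,1) → sorted (1,3,3): b_2=3>2, not a PF.
So 27 − 16 = 11 fail.

11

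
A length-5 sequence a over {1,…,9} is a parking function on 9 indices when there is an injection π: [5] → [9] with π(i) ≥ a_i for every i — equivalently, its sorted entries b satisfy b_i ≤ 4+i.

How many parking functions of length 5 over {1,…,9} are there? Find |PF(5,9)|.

50000

#PF = (9−5+1)·(9+1)^(5−1) = 5×10000 = 50000 (Pollak)
Check (6,3,5,6,6) → sorted (3,5,6,6,6): b_i ≤ 4+i ∀i, a PF.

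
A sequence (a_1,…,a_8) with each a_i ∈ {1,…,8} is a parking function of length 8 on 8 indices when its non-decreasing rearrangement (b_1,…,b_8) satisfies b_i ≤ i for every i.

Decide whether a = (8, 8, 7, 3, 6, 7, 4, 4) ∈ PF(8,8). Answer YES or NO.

NO

Rearranged: b = (3, 4, 4, 6, 7, 7, 8, 8).
  b_1=3 > 1
  fails at i=1 ⇒ NO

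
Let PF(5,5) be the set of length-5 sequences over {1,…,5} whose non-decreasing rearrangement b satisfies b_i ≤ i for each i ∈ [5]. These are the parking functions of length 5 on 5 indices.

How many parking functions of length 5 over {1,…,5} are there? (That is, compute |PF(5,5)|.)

|PF| = (6−5)·6^(5−1) = 1×1296 = 1296 [KW]
One tuple (1,5,4,3,1) → sorted (1,1,3,4,5): b_i ≤ i ∀i, a PF.

1296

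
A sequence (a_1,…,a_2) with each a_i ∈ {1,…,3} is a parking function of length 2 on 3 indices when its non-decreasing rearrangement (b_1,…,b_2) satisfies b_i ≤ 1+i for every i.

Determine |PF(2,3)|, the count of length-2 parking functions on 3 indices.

8

|PF(2,3)| = (3+1−2)·(3+1)^{2−1} = 2 · 4 = 8 (Pollak)
One tuple (2,2) → sorted (2,2): b_i ≤ 1+i ∀i, a PF.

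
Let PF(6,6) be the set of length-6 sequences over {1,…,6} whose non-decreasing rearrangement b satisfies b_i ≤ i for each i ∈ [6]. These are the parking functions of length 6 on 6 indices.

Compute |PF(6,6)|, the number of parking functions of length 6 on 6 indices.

Count = 1·7^5 = 1×16807 = 16807
Check (5,1,2,1,6,3) → sorted (1,1,2,3,5,6): b_i ≤ i ∀i, a PF.

16807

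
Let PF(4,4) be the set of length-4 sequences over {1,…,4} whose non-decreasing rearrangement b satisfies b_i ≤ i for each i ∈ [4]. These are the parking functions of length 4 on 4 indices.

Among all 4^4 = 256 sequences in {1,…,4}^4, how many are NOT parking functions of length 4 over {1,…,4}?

#PF = (5−4)·5^(4−1) = 1 · 125 = 125 (Konheim–Weiss)
Example (2,2,4,2) → sorted (2,2,2,4): b_1=2>1, not a PF.
4^4 − 125 = 256 − 125 = 131

131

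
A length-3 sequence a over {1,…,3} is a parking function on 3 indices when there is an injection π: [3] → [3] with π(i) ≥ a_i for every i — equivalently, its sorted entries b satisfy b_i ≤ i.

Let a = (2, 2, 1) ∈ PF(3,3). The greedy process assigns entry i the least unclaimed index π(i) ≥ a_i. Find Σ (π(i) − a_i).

1

Σπ = 6 ({1..3} each once); Σa = 2+2+1 = 5; disp = 6−5 = 1.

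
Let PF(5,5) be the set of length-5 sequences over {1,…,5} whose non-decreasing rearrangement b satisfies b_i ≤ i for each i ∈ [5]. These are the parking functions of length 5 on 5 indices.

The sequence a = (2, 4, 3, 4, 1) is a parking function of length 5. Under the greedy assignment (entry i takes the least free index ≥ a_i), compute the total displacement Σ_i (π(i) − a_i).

1

Σπ = 15 ({1..5} each once); Σa = 2+4+3+4+1 = 14; disp = 15−14 = 1.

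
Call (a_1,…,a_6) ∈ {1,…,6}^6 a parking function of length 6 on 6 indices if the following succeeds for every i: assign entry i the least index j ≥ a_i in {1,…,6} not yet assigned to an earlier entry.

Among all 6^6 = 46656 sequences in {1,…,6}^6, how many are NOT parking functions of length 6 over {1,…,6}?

29849

|PF| = 1·7^5 = 1 · 16807 = 16807 (Pollak)
E.g. (1,6,6,6,2,6) → sorted (1,2,6,6,6,6): b_3=6>3, not a PF.
Total 46656; non-PF = 46656−16807 = 29849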